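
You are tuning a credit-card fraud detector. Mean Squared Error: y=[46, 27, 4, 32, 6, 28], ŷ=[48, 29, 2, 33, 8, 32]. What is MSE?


Squared errors: (46-48)²=4, (27-29)²=4, (4-2)²=4, (32-33)²=1, (6-8)²=4, (28-32)²=16
Sum = 33
MSE = 33/6 = 11/2

11/2


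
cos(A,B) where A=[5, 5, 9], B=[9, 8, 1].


A·B = 5·9 + 5·8 + 9·1 = 94
‖A‖ = √131 = 11.4455, ‖B‖ = √146 = 12.083
cos = 94/(√131·√146) = 94/√19126 = 0.6797

0.6797


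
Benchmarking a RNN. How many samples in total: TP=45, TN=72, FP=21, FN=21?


Total = TP + TN + FP + FN
= 45 + 72 + 21 + 21
= 159
(Predicted positive: 66, predicted negative: 93)

159


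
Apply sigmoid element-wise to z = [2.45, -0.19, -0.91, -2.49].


σ(2.45) = 1/(1+e^-2.45) = 0.9206
σ(-0.19) = 1/(1+e^0.19) = 0.4526
σ(-0.91) = 1/(1+e^0.91) = 0.287
σ(-2.49) = 1/(1+e^2.49) = 0.0766
result = [0.9206, 0.4526, 0.287, 0.0766]

[0.9206, 0.4526, 0.287, 0.0766]


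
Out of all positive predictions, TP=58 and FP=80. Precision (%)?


Precision = TP/(TP+FP)
= 58/(58+80)
= 58/138 = 42.03%

42.03%


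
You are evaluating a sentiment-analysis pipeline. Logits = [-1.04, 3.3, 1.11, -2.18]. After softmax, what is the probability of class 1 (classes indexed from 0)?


Exponentials: e^-1.04=0.3535, e^3.3=27.1126, e^1.11=3.0344, e^-2.18=0.113
Sum = 30.6135
Softmax = [0.0115, 0.8856, 0.0991, 0.0037]
p[1] = 27.1126/30.6135 = 0.8856

0.8856


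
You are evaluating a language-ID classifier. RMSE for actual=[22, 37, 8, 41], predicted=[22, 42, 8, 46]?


MSE = 50/4 = 12.5
RMSE = √(50/4) = 3.5355

3.5355


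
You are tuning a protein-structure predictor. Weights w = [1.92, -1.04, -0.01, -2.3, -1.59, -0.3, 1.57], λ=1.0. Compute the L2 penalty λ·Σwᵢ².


‖w‖₂² = (1.92)² + (-1.04)² + (-0.01)² + (-2.3)² + (-1.59)² + (-0.3)² + (1.57)²
     = 3.6864 + 1.0816 + 0.0001 + 5.29 + 2.5281 + 0.09 + 2.4649
     = 15.1411
λ·‖w‖₂² = 1.0·15.1411 = 15.1411

15.1411


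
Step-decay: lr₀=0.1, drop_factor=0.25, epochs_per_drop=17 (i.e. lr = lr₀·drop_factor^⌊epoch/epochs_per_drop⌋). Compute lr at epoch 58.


n_drops = ⌊58/17⌋ = 3
lr = 0.1·0.25^3 = 0.1·0.015625 = 0.0015625

0.0015625


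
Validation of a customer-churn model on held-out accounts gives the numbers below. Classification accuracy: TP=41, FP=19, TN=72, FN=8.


Accuracy = (TP+TN)/(TP+TN+FP+FN)
= (41+72)/(140)
= 113/140 = 80.71%

80.71%


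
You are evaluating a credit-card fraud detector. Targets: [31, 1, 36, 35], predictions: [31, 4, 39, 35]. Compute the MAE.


Absolute errors: |31-31|=0, |1-4|=3, |36-39|=3, |35-35|=0
Sum = 6
MAE = 6/4 = 3/2

3/2


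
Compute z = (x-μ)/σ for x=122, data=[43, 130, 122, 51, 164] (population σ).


μ = 102, σ = 47.1381
z = (122 - 102)/47.1381 = 0.4243

0.4243


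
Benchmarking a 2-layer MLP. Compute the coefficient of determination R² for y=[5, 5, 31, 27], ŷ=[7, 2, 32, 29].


ȳ = 17
SS_res = Σ(y-ŷ)² = 18
SS_tot = Σ(y-ȳ)² = 584
R² = 1 - SS_res/SS_tot = 1 - 0.0308 = 0.9692

0.9692


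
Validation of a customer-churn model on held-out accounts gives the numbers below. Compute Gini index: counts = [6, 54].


Probabilities: [6/60, 54/60] ≈ [0.1, 0.9]
Σpᵢ² = (36 + 2916)/60² = 2952/3600
Gini = 1 - Σpᵢ² = 1 - 2952/3600 = 0.18

0.18


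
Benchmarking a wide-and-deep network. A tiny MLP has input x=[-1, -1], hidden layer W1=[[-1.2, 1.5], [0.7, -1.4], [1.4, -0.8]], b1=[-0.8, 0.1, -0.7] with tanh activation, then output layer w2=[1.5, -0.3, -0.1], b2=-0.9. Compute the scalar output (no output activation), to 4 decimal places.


z1[0] = (-1.2)·(-1) + (1.5)·(-1) - 0.8 = -1.1
z1[1] = (0.7)·(-1) + (-1.4)·(-1) + 0.1 = 0.8
z1[2] = (1.4)·(-1) + (-0.8)·(-1) - 0.7 = -1.3
h = tanh(z1) = [-0.8005, 0.664, -0.8617]
output = (1.5)·(-0.8005) + (-0.3)·(0.664) + (-0.1)·(-0.8617) - 0.9 = -2.2138

-2.2138


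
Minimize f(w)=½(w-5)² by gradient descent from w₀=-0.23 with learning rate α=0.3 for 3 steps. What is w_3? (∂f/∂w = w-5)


step 1: grad = -0.23-5 = -5.23; w = -0.23 - 0.3·(-5.23) = 1.339
step 2: grad = 1.339-5 = -3.661; w = 1.339 - 0.3·(-3.661) = 2.4373
step 3: grad = 2.4373-5 = -2.5627; w = 2.4373 - 0.3·(-2.5627) = 3.20611

3.20611


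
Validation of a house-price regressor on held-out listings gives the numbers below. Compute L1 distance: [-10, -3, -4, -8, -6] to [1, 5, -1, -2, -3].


d = |-10-1| + |-3-5| + |-4+ 1| + |-8+ 2| + |-6+ 3|
  = 11 + 8 + 3 + 6 + 3
  = 31

31


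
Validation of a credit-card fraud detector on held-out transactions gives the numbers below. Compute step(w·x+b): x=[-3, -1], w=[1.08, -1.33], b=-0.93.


z = (-3)·(1.08) + (-1)·(-1.33) - 0.93
  = -2.84
step(z) = 0 (z<0)

0


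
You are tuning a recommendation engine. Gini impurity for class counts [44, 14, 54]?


Probabilities: [44/112, 14/112, 54/112] ≈ [0.3929, 0.125, 0.4821]
Σpᵢ² = (1936 + 196 + 2916)/112² = 5048/12544
Gini = 1 - Σpᵢ² = 1 - 5048/12544 = 0.5976

0.5976


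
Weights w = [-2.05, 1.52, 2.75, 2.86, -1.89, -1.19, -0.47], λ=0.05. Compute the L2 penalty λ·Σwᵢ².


‖w‖₂² = (-2.05)² + (1.52)² + (2.75)² + (2.86)² + (-1.89)² + (-1.19)² + (-0.47)²
     = 4.2025 + 2.3104 + 7.5625 + 8.1796 + 3.5721 + 1.4161 + 0.2209
     = 27.4641
λ·‖w‖₂² = 0.05·27.4641 = 1.373205

1.373205


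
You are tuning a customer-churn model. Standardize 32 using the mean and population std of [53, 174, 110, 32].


μ = 92.25, σ = 55.156
z = (32 - 92.25)/55.156 = -1.0924

-1.0924


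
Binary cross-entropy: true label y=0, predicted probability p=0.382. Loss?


BCE = -[y·ln(p) + (1-y)·ln(1-p)]
= -0 - 1·ln(1-0.382)
= -ln(0.618) = 0.4813

0.4813


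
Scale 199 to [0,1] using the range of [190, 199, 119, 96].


min=96, max=199
(199-96)/(199-96) = 103/103 = 1.0

1.0


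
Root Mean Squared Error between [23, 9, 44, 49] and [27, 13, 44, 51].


MSE = 36/4 = 9
RMSE = √(36/4) = 3.0

3.0


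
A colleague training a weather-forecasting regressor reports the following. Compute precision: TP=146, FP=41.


Precision = TP/(TP+FP)
= 146/(146+41)
= 146/187 = 78.07%

78.07%


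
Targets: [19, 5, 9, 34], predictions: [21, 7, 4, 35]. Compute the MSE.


Squared errors: (19-21)²=4, (5-7)²=4, (9-4)²=25, (34-35)²=1
Sum = 34
MSE = 34/4 = 17/2

17/2


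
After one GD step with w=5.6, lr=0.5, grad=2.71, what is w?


w_new = w - α·∇
= 5.6 - 0.5·2.71
= 5.6 - 1.355
= 4.245

4.245


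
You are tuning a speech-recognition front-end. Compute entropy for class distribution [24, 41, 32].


Probabilities: [24/97, 41/97, 32/97] ≈ [0.2474, 0.4227, 0.3299]
H = -((24/97)·log₂(24/97) + (41/97)·log₂(41/97) + (32/97)·log₂(32/97))
  = 1.5515 bits

1.5515 bits


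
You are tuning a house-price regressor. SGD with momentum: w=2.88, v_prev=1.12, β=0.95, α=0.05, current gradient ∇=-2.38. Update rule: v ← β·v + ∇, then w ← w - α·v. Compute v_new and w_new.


v_new = 0.95·1.12 - 2.38 = 1.064 - 2.38 = -1.316
w_new = 2.88 - 0.05·-1.316 = 2.88 + 0.0658 = 2.9458

v_new=-1.316, w_new=2.9458


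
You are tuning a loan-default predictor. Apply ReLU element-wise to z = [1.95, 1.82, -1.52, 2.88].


ReLU(1.95) = max(0, 1.95) = 1.95
ReLU(1.82) = max(0, 1.82) = 1.82
ReLU(-1.52) = max(0, -1.52) = 0.0
ReLU(2.88) = max(0, 2.88) = 2.88
result = [1.95, 1.82, 0.0, 2.88]

[1.95, 1.82, 0.0, 2.88]


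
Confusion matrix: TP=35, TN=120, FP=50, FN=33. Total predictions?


Total = TP + TN + FP + FN
= 35 + 120 + 50 + 33
= 238
(Predicted positive: 85, predicted negative: 153)

238


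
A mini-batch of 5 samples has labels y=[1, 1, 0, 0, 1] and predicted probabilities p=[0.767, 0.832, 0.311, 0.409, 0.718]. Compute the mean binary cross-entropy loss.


L[0] = -ln(0.767) = 0.2653
L[1] = -ln(0.832) = 0.1839
L[2] = -ln(1-0.311) = -ln(0.689) = 0.3725
L[3] = -ln(1-0.409) = -ln(0.591) = 0.5259
L[4] = -ln(0.718) = 0.3313
mean = (0.2653 + 0.1839 + 0.3725 + 0.5259 + 0.3313)/5 = 0.3358

0.3358


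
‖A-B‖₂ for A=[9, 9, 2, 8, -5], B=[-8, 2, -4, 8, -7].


d = √((9+ 8)² + (9-2)² + (2+ 4)² + (8-8)² + (-5+ 7)²)
  = √(289 + 49 + 36 + 0 + 4)
  = √378 = 19.4422

19.4422


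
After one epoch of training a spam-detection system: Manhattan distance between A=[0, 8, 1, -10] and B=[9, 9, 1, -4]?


d = |0-9| + |8-9| + |1-1| + |-10+ 4|
  = 9 + 1 + 0 + 6
  = 16

16


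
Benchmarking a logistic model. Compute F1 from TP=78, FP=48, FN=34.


Precision = 78/126 = 0.619
Recall = 78/112 = 0.6964
F1 = 2·P·R/(P+R) = 2·TP/(2·TP+FP+FN) = 156/(156+48+34) = 156/238 = 0.6555

0.6555


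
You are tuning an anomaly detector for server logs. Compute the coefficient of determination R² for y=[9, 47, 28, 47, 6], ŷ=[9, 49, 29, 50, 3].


ȳ = 27.4
SS_res = Σ(y-ŷ)² = 23
SS_tot = Σ(y-ȳ)² = 1565.2
R² = 1 - SS_res/SS_tot = 1 - 0.0147 = 0.9853

0.9853


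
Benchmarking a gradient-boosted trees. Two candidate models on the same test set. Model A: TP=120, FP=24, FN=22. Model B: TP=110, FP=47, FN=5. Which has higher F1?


Model A: P=120/144=0.8333, R=120/142=0.8451, F1=2PR/(P+R)=2TP/(2TP+FP+FN)=240/286=0.8392
Model B: P=110/157=0.7006, R=110/115=0.9565, F1=2PR/(P+R)=2TP/(2TP+FP+FN)=220/272=0.8088
0.8392 > 0.8088 → Model A

Model A


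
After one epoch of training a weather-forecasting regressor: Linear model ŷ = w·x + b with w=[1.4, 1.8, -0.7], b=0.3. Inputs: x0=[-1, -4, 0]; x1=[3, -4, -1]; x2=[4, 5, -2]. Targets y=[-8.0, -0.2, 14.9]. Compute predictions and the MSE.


ŷ0 = (1.4)·(-1) + (1.8)·(-4) + (-0.7)·(0) + 0.3 = -8.3
ŷ1 = (1.4)·(3) + (1.8)·(-4) + (-0.7)·(-1) + 0.3 = -2.0
ŷ2 = (1.4)·(4) + (1.8)·(5) + (-0.7)·(-2) + 0.3 = 16.3
errors² = [0.09, 3.24, 1.96]
MSE = 5.2900/3 = 1.7633

1.7633


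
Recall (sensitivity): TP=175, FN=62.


Recall = TP/(TP+FN)
= 175/(175+62)
= 175/237 = 73.84%

73.84%


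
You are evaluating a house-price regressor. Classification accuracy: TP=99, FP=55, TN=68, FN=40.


Accuracy = (TP+TN)/(TP+TN+FP+FN)
= (99+68)/(262)
= 167/262 = 63.74%

63.74%


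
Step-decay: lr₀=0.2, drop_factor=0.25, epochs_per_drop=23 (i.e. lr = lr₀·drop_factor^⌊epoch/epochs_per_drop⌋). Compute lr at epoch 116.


n_drops = ⌊116/23⌋ = 5
lr = 0.2·0.25^5 = 0.2·0.0009765625 = 0.0001953125

0.0001953125


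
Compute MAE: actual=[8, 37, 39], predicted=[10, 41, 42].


Absolute errors: |8-10|=2, |37-41|=4, |39-42|=3
Sum = 9
MAE = 9/3 = 3

3


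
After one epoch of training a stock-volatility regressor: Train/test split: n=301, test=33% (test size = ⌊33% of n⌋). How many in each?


Test = ⌊301·33/100⌋ = 99
Train = 301 - 99 = 202

Train: 202, Test: 99


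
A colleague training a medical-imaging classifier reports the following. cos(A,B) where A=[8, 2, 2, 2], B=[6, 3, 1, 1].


A·B = 8·6 + 2·3 + 2·1 + 2·1 = 58
‖A‖ = √76 = 8.7178, ‖B‖ = √47 = 6.8557
cos = 58/(√76·√47) = 58/√3572 = 0.9704

0.9704


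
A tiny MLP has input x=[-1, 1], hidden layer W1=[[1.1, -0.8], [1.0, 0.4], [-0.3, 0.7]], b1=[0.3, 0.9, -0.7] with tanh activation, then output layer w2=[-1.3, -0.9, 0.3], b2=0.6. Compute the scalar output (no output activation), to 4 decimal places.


z1[0] = (1.1)·(-1) + (-0.8)·(1) + 0.3 = -1.6
z1[1] = (1.0)·(-1) + (0.4)·(1) + 0.9 = 0.3
z1[2] = (-0.3)·(-1) + (0.7)·(1) - 0.7 = 0.3
h = tanh(z1) = [-0.9217, 0.2913, 0.2913]
output = (-1.3)·(-0.9217) + (-0.9)·(0.2913) + (0.3)·(0.2913) + 0.6 = 1.6234

1.6234


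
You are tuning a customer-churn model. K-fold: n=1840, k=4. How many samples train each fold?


Fold size = 1840/4 = 460
Training per fold = 1840 - 460 = 1380

1380


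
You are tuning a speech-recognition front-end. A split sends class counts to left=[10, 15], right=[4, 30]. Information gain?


Parent = [14, 45], H_parent = 0.7905
H_left = 0.971 (n=25), H_right = 0.5226 (n=34)
H_children = (25/59)·0.971 + (34/59)·0.5226 = 0.7126
IG = 0.7905 - 0.7126 = 0.0779

0.0779


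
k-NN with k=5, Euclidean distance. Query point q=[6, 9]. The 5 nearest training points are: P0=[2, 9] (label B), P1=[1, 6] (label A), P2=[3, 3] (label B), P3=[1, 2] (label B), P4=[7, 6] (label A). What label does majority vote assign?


d(q,P0) = 4.0  (label B)
d(q,P1) = 5.831  (label A)
d(q,P2) = 6.7082  (label B)
d(q,P3) = 8.6023  (label B)
d(q,P4) = 3.1623  (label A)
Votes: A=2, B=3
Majority → B

B


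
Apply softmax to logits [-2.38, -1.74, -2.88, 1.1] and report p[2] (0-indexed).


Exponentials: e^-2.38=0.0926, e^-1.74=0.1755, e^-2.88=0.0561, e^1.1=3.0042
Sum = 3.3284
Softmax = [0.0278, 0.0527, 0.0169, 0.9026]
p[2] = 0.0561/3.3284 = 0.0169

0.0169


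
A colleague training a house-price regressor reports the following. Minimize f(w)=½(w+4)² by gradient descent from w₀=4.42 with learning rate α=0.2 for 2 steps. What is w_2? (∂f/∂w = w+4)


step 1: grad = 4.42+4 = 8.42; w = 4.42 - 0.2·(8.42) = 2.736
step 2: grad = 2.736+4 = 6.736; w = 2.736 - 0.2·(6.736) = 1.3888

1.3888


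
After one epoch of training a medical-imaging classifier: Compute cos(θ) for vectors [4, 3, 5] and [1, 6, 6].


A·B = 4·1 + 3·6 + 5·6 = 52
‖A‖ = √50 = 7.0711, ‖B‖ = √73 = 8.544
cos = 52/(√50·√73) = 52/√3650 = 0.8607

0.8607


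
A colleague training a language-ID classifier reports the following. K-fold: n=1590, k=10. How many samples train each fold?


Fold size = 1590/10 = 159
Training per fold = 1590 - 159 = 1431

1431


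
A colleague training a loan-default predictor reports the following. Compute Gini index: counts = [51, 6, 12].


Probabilities: [51/69, 6/69, 12/69] ≈ [0.7391, 0.087, 0.1739]
Σpᵢ² = (2601 + 36 + 144)/69² = 2781/4761
Gini = 1 - Σpᵢ² = 1 - 2781/4761 = 0.4159

0.4159


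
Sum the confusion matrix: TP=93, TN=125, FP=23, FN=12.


Total = TP + TN + FP + FN
= 93 + 125 + 23 + 12
= 253
(Predicted positive: 116, predicted negative: 137)

253


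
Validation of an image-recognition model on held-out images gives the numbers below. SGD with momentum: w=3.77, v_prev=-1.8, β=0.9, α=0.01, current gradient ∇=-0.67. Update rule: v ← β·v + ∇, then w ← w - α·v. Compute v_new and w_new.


v_new = 0.9·-1.8 - 0.67 = -1.62 - 0.67 = -2.29
w_new = 3.77 - 0.01·-2.29 = 3.77 + 0.0229 = 3.7929

v_new=-2.29, w_new=3.7929


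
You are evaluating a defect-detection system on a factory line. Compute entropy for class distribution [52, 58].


Probabilities: [52/110, 58/110] ≈ [0.4727, 0.5273]
H = -((52/110)·log₂(52/110) + (58/110)·log₂(58/110))
  = 0.9979 bits

0.9979 bits


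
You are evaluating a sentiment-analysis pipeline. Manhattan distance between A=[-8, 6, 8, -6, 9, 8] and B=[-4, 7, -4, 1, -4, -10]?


d = |-8+ 4| + |6-7| + |8+ 4| + |-6-1| + |9+ 4| + |8+ 10|
  = 4 + 1 + 12 + 7 + 13 + 18
  = 55

55


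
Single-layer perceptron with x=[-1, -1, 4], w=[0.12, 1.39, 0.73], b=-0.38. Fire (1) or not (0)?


z = (-1)·(0.12) + (-1)·(1.39) + (4)·(0.73) - 0.38
  = 1.03
step(z) = 1 (z≥0)

1


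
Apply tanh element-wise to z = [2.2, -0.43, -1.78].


tanh(2.2) = 0.9757
tanh(-0.43) = -0.4053
tanh(-1.78) = -0.9447
result = [0.9757, -0.4053, -0.9447]

[0.9757, -0.4053, -0.9447]


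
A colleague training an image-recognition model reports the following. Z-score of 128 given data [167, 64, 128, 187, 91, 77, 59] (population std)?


μ = 110.4286, σ = 47.3101
z = (128 - 110.4286)/47.3101 = 0.3714

0.3714


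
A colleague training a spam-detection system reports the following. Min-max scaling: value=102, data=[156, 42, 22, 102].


min=22, max=156
(102-22)/(156-22) = 80/134 = 0.597

0.597


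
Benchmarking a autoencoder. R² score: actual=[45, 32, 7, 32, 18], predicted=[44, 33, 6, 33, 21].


ȳ = 26.8
SS_res = Σ(y-ŷ)² = 13
SS_tot = Σ(y-ȳ)² = 854.8
R² = 1 - SS_res/SS_tot = 1 - 0.0152 = 0.9848

0.9848


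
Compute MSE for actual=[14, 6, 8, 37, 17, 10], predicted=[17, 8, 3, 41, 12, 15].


Squared errors: (14-17)²=9, (6-8)²=4, (8-3)²=25, (37-41)²=16, (17-12)²=25, (10-15)²=25
Sum = 104
MSE = 104/6 = 52/3

52/3


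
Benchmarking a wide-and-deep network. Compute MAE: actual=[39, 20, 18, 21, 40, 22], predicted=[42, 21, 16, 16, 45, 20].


Absolute errors: |39-42|=3, |20-21|=1, |18-16|=2, |21-16|=5, |40-45|=5, |22-20|=2
Sum = 18
MAE = 18/6 = 3

3


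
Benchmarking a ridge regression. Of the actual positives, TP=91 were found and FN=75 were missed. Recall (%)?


Recall = TP/(TP+FN)
= 91/(91+75)
= 91/166 = 54.82%

54.82%


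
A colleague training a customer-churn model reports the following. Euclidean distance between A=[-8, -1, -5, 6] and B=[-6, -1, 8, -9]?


d = √((-8+ 6)² + (-1+ 1)² + (-5-8)² + (6+ 9)²)
  = √(4 + 0 + 169 + 225)
  = √398 = 19.9499

19.9499


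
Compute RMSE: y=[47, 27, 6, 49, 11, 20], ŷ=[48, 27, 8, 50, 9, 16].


MSE = 26/6 = 4.3333
RMSE = √(26/6) = 2.0817

2.0817


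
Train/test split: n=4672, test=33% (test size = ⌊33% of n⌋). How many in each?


Test = ⌊4672·33/100⌋ = 1541
Train = 4672 - 1541 = 3131

Train: 3131, Test: 1541


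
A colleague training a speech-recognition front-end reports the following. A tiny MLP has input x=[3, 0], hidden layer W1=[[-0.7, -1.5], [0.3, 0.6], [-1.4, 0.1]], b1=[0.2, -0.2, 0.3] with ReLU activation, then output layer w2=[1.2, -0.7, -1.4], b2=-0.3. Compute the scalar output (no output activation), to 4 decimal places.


z1[0] = (-0.7)·(3) + (-1.5)·(0) + 0.2 = -1.9
z1[1] = (0.3)·(3) + (0.6)·(0) - 0.2 = 0.7
z1[2] = (-1.4)·(3) + (0.1)·(0) + 0.3 = -3.9
h = ReLU(z1) = [0.0, 0.7, 0.0]
output = (1.2)·(0.0) + (-0.7)·(0.7) + (-1.4)·(0.0) - 0.3 = -0.79

-0.79


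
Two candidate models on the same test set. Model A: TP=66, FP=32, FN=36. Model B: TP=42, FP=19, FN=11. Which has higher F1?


Model A: P=66/98=0.6735, R=66/102=0.6471, F1=2PR/(P+R)=2TP/(2TP+FP+FN)=132/200=0.66
Model B: P=42/61=0.6885, R=42/53=0.7925, F1=2PR/(P+R)=2TP/(2TP+FP+FN)=84/114=0.7368
0.66 < 0.7368 → Model B

Model B


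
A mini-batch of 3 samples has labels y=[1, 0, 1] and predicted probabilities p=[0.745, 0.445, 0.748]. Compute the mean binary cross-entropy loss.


L[0] = -ln(0.745) = 0.2944
L[1] = -ln(1-0.445) = -ln(0.555) = 0.5888
L[2] = -ln(0.748) = 0.2904
mean = (0.2944 + 0.5888 + 0.2904)/3 = 0.3912

0.3912


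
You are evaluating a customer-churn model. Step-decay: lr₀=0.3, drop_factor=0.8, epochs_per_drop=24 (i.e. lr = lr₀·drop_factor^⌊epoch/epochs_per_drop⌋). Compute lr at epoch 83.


n_drops = ⌊83/24⌋ = 3
lr = 0.3·0.8^3 = 0.3·0.512 = 0.1536

0.1536


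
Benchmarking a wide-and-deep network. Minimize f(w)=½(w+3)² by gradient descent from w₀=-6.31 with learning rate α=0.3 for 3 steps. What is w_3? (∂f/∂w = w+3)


step 1: grad = -6.31+3 = -3.31; w = -6.31 - 0.3·(-3.31) = -5.317
step 2: grad = -5.317+3 = -2.317; w = -5.317 - 0.3·(-2.317) = -4.6219
step 3: grad = -4.6219+3 = -1.6219; w = -4.6219 - 0.3·(-1.6219) = -4.13533

-4.13533


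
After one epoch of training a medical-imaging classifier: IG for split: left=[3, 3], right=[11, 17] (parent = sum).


Parent = [14, 20], H_parent = 0.9774
H_left = 1 (n=6), H_right = 0.9666 (n=28)
H_children = (6/34)·1 + (28/34)·0.9666 = 0.9725
IG = 0.9774 - 0.9725 = 0.0049

0.0049


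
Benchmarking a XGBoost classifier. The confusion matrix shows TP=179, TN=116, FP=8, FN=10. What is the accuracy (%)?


Accuracy = (TP+TN)/(TP+TN+FP+FN)
= (179+116)/(313)
= 295/313 = 94.25%

94.25%


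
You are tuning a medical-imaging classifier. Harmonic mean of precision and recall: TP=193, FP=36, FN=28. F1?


Precision = 193/229 = 0.8428
Recall = 193/221 = 0.8733
F1 = 2·P·R/(P+R) = 2·TP/(2·TP+FP+FN) = 386/(386+36+28) = 386/450 = 0.8578

0.8578


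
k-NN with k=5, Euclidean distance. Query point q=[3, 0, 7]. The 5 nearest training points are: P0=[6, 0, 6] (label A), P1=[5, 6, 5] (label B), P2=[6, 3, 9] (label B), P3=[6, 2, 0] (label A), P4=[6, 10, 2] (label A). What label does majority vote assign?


d(q,P0) = 3.1623  (label A)
d(q,P1) = 6.6332  (label B)
d(q,P2) = 4.6904  (label B)
d(q,P3) = 7.874  (label A)
d(q,P4) = 11.5758  (label A)
Votes: A=3, B=2
Majority → A

A


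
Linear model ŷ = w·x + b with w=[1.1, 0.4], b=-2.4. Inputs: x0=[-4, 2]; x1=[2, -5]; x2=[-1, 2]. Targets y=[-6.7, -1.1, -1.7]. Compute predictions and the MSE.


ŷ0 = (1.1)·(-4) + (0.4)·(2) - 2.4 = -6.0
ŷ1 = (1.1)·(2) + (0.4)·(-5) - 2.4 = -2.2
ŷ2 = (1.1)·(-1) + (0.4)·(2) - 2.4 = -2.7
errors² = [0.49, 1.21, 1.0]
MSE = 2.7000/3 = 0.9

0.9


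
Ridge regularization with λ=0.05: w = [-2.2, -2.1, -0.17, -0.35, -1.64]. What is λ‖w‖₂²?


‖w‖₂² = (-2.2)² + (-2.1)² + (-0.17)² + (-0.35)² + (-1.64)²
     = 4.84 + 4.41 + 0.0289 + 0.1225 + 2.6896
     = 12.091
λ·‖w‖₂² = 0.05·12.091 = 0.60455

0.60455


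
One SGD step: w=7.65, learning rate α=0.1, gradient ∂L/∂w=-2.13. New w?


w_new = w - α·∇
= 7.65 - 0.1·-2.13
= 7.65 + 0.213
= 7.863

7.863


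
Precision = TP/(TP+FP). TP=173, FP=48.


Precision = TP/(TP+FP)
= 173/(173+48)
= 173/221 = 78.28%

78.28%


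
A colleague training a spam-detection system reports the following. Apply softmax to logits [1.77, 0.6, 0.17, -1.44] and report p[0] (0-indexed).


Exponentials: e^1.77=5.8709, e^0.6=1.8221, e^0.17=1.1853, e^-1.44=0.2369
Sum = 9.1152
Softmax = [0.6441, 0.1999, 0.13, 0.026]
p[0] = 5.8709/9.1152 = 0.6441

0.6441


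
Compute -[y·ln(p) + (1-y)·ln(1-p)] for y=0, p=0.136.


BCE = -[y·ln(p) + (1-y)·ln(1-p)]
= -0 - 1·ln(1-0.136)
= -ln(0.864) = 0.1462

0.1462


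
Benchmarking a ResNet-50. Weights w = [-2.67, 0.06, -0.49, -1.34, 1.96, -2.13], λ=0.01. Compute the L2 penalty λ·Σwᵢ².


‖w‖₂² = (-2.67)² + (0.06)² + (-0.49)² + (-1.34)² + (1.96)² + (-2.13)²
     = 7.1289 + 0.0036 + 0.2401 + 1.7956 + 3.8416 + 4.5369
     = 17.5467
λ·‖w‖₂² = 0.01·17.5467 = 0.175467

0.175467


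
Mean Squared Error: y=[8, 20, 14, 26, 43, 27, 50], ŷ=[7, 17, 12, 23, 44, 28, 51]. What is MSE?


Squared errors: (8-7)²=1, (20-17)²=9, (14-12)²=4, (26-23)²=9, (43-44)²=1, (27-28)²=1, (50-51)²=1
Sum = 26
MSE = 26/7 = 26/7

26/7


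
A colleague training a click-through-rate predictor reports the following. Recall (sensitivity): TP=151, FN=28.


Recall = TP/(TP+FN)
= 151/(151+28)
= 151/179 = 84.36%

84.36%


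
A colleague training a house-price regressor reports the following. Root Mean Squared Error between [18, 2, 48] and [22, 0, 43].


MSE = 45/3 = 15
RMSE = √(45/3) = 3.873

3.873


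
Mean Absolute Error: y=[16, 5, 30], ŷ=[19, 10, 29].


Absolute errors: |16-19|=3, |5-10|=5, |30-29|=1
Sum = 9
MAE = 9/3 = 3

3


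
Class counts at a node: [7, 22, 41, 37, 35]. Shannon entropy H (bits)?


Probabilities: [7/142, 22/142, 41/142, 37/142, 35/142] ≈ [0.0493, 0.1549, 0.2887, 0.2606, 0.2465]
H = -((7/142)·log₂(7/142) + (22/142)·log₂(22/142) + (41/142)·log₂(41/142) + (37/142)·log₂(37/142) + (35/142)·log₂(35/142))
  = 2.1519 bits

2.1519 bits


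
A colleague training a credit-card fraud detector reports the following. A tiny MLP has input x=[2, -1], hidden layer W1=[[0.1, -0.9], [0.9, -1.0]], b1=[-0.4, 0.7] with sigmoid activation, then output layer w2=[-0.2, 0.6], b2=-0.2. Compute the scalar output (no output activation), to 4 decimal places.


z1[0] = (0.1)·(2) + (-0.9)·(-1) - 0.4 = 0.7
z1[1] = (0.9)·(2) + (-1.0)·(-1) + 0.7 = 3.5
h = sigmoid(z1) = [0.6682, 0.9707]
output = (-0.2)·(0.6682) + (0.6)·(0.9707) - 0.2 = 0.2488

0.2488


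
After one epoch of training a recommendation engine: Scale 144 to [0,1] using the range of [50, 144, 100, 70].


min=50, max=144
(144-50)/(144-50) = 94/94 = 1.0

1.0


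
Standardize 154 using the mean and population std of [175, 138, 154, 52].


μ = 129.75, σ = 46.7674
z = (154 - 129.75)/46.7674 = 0.5185

0.5185


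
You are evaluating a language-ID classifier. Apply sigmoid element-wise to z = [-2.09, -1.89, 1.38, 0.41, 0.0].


σ(-2.09) = 1/(1+e^2.09) = 0.1101
σ(-1.89) = 1/(1+e^1.89) = 0.1312
σ(1.38) = 1/(1+e^-1.38) = 0.799
σ(0.41) = 1/(1+e^-0.41) = 0.6011
σ(0.0) = 1/(1+e^-0.0) = 0.5
result = [0.1101, 0.1312, 0.799, 0.6011, 0.5]

[0.1101, 0.1312, 0.799, 0.6011, 0.5]


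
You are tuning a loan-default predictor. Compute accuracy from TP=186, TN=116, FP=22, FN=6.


Accuracy = (TP+TN)/(TP+TN+FP+FN)
= (186+116)/(330)
= 302/330 = 91.52%

91.52%


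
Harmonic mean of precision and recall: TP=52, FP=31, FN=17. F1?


Precision = 52/83 = 0.6265
Recall = 52/69 = 0.7536
F1 = 2·P·R/(P+R) = 2·TP/(2·TP+FP+FN) = 104/(104+31+17) = 104/152 = 0.6842

0.6842


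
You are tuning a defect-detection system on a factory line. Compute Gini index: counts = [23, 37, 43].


Probabilities: [23/103, 37/103, 43/103] ≈ [0.2233, 0.3592, 0.4175]
Σpᵢ² = (529 + 1369 + 1849)/103² = 3747/10609
Gini = 1 - Σpᵢ² = 1 - 3747/10609 = 0.6468

0.6468


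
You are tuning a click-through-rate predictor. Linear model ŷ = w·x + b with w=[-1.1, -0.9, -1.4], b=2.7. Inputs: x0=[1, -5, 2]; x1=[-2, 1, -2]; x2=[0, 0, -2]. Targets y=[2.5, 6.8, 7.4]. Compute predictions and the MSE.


ŷ0 = (-1.1)·(1) + (-0.9)·(-5) + (-1.4)·(2) + 2.7 = 3.3
ŷ1 = (-1.1)·(-2) + (-0.9)·(1) + (-1.4)·(-2) + 2.7 = 6.8
ŷ2 = (-1.1)·(0) + (-0.9)·(0) + (-1.4)·(-2) + 2.7 = 5.5
errors² = [0.64, 0.0, 3.61]
MSE = 4.2500/3 = 1.4167

1.4167


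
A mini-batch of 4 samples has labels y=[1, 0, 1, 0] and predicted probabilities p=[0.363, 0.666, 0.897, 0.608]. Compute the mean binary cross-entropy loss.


L[0] = -ln(0.363) = 1.0134
L[1] = -ln(1-0.666) = -ln(0.334) = 1.0966
L[2] = -ln(0.897) = 0.1087
L[3] = -ln(1-0.608) = -ln(0.392) = 0.9365
mean = (1.0134 + 1.0966 + 0.1087 + 0.9365)/4 = 0.7888

0.7888


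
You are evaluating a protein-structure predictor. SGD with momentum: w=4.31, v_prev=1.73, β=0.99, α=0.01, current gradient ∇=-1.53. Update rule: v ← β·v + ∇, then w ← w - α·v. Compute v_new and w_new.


v_new = 0.99·1.73 - 1.53 = 1.7127 - 1.53 = 0.1827
w_new = 4.31 - 0.01·0.1827 = 4.31 - 0.001827 = 4.308173

v_new=0.1827, w_new=4.308173


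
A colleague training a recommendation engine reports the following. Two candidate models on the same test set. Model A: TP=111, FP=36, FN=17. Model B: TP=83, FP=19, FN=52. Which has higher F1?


Model A: P=111/147=0.7551, R=111/128=0.8672, F1=2PR/(P+R)=2TP/(2TP+FP+FN)=222/275=0.8073
Model B: P=83/102=0.8137, R=83/135=0.6148, F1=2PR/(P+R)=2TP/(2TP+FP+FN)=166/237=0.7004
0.8073 > 0.7004 → Model A

Model A


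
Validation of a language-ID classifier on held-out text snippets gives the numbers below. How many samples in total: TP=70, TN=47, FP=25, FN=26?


Total = TP + TN + FP + FN
= 70 + 47 + 25 + 26
= 168
(Predicted positive: 95, predicted negative: 73)

168


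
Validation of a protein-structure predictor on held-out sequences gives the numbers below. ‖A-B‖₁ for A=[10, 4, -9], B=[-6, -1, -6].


d = |10+ 6| + |4+ 1| + |-9+ 6|
  = 16 + 5 + 3
  = 24

24


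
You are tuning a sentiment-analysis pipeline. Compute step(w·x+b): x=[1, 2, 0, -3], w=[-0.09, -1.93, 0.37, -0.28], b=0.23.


z = (1)·(-0.09) + (2)·(-1.93) + (0)·(0.37) + (-3)·(-0.28) + 0.23
  = -2.88
step(z) = 0 (z<0)

0


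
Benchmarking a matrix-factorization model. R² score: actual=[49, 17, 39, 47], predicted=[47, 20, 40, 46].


ȳ = 38
SS_res = Σ(y-ŷ)² = 15
SS_tot = Σ(y-ȳ)² = 644
R² = 1 - SS_res/SS_tot = 1 - 0.0233 = 0.9767

0.9767


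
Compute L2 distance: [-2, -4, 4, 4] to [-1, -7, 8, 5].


d = √((-2+ 1)² + (-4+ 7)² + (4-8)² + (4-5)²)
  = √(1 + 9 + 16 + 1)
  = √27 = 5.1962

5.1962


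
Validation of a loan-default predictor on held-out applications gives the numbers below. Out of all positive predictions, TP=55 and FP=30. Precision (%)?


Precision = TP/(TP+FP)
= 55/(55+30)
= 55/85 = 64.71%

64.71%


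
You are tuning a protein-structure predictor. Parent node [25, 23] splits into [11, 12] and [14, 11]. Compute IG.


Parent = [25, 23], H_parent = 0.9987
H_left = 0.9986 (n=23), H_right = 0.9896 (n=25)
H_children = (23/48)·0.9986 + (25/48)·0.9896 = 0.9939
IG = 0.9987 - 0.9939 = 0.0048

0.0048


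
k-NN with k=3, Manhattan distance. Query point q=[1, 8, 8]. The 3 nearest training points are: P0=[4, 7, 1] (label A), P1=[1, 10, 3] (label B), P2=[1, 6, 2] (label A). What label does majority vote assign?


d(q,P0) = 11  (label A)
d(q,P1) = 7  (label B)
d(q,P2) = 8  (label A)
Votes: A=2, B=1
Majority → A

A


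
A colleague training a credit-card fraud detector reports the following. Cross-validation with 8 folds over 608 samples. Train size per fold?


Fold size = 608/8 = 76
Training per fold = 608 - 76 = 532

532


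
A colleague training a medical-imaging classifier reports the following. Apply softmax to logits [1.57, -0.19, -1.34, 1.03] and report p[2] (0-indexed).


Exponentials: e^1.57=4.8066, e^-0.19=0.827, e^-1.34=0.2618, e^1.03=2.8011
Sum = 8.6965
Softmax = [0.5527, 0.0951, 0.0301, 0.3221]
p[2] = 0.2618/8.6965 = 0.0301

0.0301


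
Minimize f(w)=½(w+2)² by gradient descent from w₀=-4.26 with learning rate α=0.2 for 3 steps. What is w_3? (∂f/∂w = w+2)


step 1: grad = -4.26+2 = -2.26; w = -4.26 - 0.2·(-2.26) = -3.808
step 2: grad = -3.808+2 = -1.808; w = -3.808 - 0.2·(-1.808) = -3.4464
step 3: grad = -3.4464+2 = -1.4464; w = -3.4464 - 0.2·(-1.4464) = -3.15712

-3.15712


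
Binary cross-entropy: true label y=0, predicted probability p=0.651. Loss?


BCE = -[y·ln(p) + (1-y)·ln(1-p)]
= -0 - 1·ln(1-0.651)
= -ln(0.349) = 1.0527

1.0527


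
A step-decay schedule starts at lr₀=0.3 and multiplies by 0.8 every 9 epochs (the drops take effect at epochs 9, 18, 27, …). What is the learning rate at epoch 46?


n_drops = ⌊46/9⌋ = 5
lr = 0.3·0.8^5 = 0.3·0.32768 = 0.098304

0.098304


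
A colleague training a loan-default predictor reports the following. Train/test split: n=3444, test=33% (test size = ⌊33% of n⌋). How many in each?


Test = ⌊3444·33/100⌋ = 1136
Train = 3444 - 1136 = 2308

Train: 2308, Test: 1136


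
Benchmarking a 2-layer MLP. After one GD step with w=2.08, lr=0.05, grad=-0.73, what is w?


w_new = w - α·∇
= 2.08 - 0.05·-0.73
= 2.08 + 0.0365
= 2.1165

2.1165


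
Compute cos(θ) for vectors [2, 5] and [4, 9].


A·B = 2·4 + 5·9 = 53
‖A‖ = √29 = 5.3852, ‖B‖ = √97 = 9.8489
cos = 53/(√29·√97) = 53/√2813 = 0.9993

0.9993


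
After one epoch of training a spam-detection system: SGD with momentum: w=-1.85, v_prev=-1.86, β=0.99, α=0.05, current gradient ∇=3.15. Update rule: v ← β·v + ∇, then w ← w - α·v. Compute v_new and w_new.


v_new = 0.99·-1.86 + 3.15 = -1.8414 + 3.15 = 1.3086
w_new = -1.85 - 0.05·1.3086 = -1.85 - 0.06543 = -1.91543

v_new=1.3086, w_new=-1.91543


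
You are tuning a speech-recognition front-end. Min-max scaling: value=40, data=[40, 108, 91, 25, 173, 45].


min=25, max=173
(40-25)/(173-25) = 15/148 = 0.1014

0.1014


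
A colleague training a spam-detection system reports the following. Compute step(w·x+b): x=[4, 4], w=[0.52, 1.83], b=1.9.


z = (4)·(0.52) + (4)·(1.83) + 1.9
  = 11.3
step(z) = 1 (z≥0)

1


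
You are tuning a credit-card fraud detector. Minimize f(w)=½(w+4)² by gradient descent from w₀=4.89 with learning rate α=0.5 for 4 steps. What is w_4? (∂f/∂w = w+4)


step 1: grad = 4.89+4 = 8.89; w = 4.89 - 0.5·(8.89) = 0.445
step 2: grad = 0.445+4 = 4.445; w = 0.445 - 0.5·(4.445) = -1.7775
step 3: grad = -1.7775+4 = 2.2225; w = -1.7775 - 0.5·(2.2225) = -2.88875
step 4: grad = -2.88875+4 = 1.11125; w = -2.88875 - 0.5·(1.11125) = -3.444375

-3.444375


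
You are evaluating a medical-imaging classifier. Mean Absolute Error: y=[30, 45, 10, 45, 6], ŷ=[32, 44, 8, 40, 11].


Absolute errors: |30-32|=2, |45-44|=1, |10-8|=2, |45-40|=5, |6-11|=5
Sum = 15
MAE = 15/5 = 3

3


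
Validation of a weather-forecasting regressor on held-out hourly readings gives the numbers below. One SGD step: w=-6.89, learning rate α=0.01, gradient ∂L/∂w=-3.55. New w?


w_new = w - α·∇
= -6.89 - 0.01·-3.55
= -6.89 + 0.0355
= -6.8545

-6.8545


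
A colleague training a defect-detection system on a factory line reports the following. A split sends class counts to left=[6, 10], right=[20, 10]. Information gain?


Parent = [26, 20], H_parent = 0.9877
H_left = 0.9544 (n=16), H_right = 0.9183 (n=30)
H_children = (16/46)·0.9544 + (30/46)·0.9183 = 0.9309
IG = 0.9877 - 0.9309 = 0.0568

0.0568


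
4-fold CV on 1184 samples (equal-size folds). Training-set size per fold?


Fold size = 1184/4 = 296
Training per fold = 1184 - 296 = 888

888


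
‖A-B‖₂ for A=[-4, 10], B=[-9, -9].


d = √((-4+ 9)² + (10+ 9)²)
  = √(25 + 361)
  = √386 = 19.6469

19.6469


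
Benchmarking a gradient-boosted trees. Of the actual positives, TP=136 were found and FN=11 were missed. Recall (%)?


Recall = TP/(TP+FN)
= 136/(136+11)
= 136/147 = 92.52%

92.52%


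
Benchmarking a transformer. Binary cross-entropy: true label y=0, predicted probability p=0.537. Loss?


BCE = -[y·ln(p) + (1-y)·ln(1-p)]
= -0 - 1·ln(1-0.537)
= -ln(0.463) = 0.77

0.77


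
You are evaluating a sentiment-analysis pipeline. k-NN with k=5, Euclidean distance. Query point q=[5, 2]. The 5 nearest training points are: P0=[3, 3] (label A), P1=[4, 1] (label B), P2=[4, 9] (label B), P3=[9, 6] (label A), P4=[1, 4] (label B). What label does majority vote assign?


d(q,P0) = 2.2361  (label A)
d(q,P1) = 1.4142  (label B)
d(q,P2) = 7.0711  (label B)
d(q,P3) = 5.6569  (label A)
d(q,P4) = 4.4721  (label B)
Votes: A=2, B=3
Majority → B

B


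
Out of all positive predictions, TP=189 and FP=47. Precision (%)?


Precision = TP/(TP+FP)
= 189/(189+47)
= 189/236 = 80.08%

80.08%


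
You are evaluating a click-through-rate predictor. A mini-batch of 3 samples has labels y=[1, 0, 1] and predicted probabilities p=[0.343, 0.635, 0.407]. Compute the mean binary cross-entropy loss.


L[0] = -ln(0.343) = 1.07
L[1] = -ln(1-0.635) = -ln(0.365) = 1.0079
L[2] = -ln(0.407) = 0.8989
mean = (1.07 + 1.0079 + 0.8989)/3 = 0.9923

0.9923


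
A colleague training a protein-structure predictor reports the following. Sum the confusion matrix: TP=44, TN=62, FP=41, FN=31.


Total = TP + TN + FP + FN
= 44 + 62 + 41 + 31
= 178
(Predicted positive: 85, predicted negative: 93)

178


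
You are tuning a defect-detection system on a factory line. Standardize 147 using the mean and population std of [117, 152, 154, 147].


μ = 142.5, σ = 14.9416
z = (147 - 142.5)/14.9416 = 0.3012

0.3012


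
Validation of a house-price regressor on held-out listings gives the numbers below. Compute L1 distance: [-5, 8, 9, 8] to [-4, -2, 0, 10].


d = |-5+ 4| + |8+ 2| + |9-0| + |8-10|
  = 1 + 10 + 9 + 2
  = 22

22


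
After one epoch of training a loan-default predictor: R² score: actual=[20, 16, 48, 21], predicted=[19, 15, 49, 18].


ȳ = 26.25
SS_res = Σ(y-ŷ)² = 12
SS_tot = Σ(y-ȳ)² = 644.75
R² = 1 - SS_res/SS_tot = 1 - 0.0186 = 0.9814

0.9814


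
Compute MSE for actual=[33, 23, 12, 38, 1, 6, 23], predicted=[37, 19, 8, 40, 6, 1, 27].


Squared errors: (33-37)²=16, (23-19)²=16, (12-8)²=16, (38-40)²=4, (1-6)²=25, (6-1)²=25, (23-27)²=16
Sum = 118
MSE = 118/7 = 118/7

118/7


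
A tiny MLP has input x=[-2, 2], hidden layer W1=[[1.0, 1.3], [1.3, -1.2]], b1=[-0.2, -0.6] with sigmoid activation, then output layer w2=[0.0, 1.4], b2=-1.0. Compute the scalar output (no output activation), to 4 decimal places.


z1[0] = (1.0)·(-2) + (1.3)·(2) - 0.2 = 0.4
z1[1] = (1.3)·(-2) + (-1.2)·(2) - 0.6 = -5.6
h = sigmoid(z1) = [0.5987, 0.0037]
output = (0.0)·(0.5987) + (1.4)·(0.0037) - 1.0 = -0.9948

-0.9948


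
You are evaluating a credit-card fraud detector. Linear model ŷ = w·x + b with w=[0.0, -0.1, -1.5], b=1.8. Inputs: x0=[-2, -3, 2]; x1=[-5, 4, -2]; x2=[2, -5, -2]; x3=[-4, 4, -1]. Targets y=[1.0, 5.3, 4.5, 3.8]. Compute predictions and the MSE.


ŷ0 = (0.0)·(-2) + (-0.1)·(-3) + (-1.5)·(2) + 1.8 = -0.9
ŷ1 = (0.0)·(-5) + (-0.1)·(4) + (-1.5)·(-2) + 1.8 = 4.4
ŷ2 = (0.0)·(2) + (-0.1)·(-5) + (-1.5)·(-2) + 1.8 = 5.3
ŷ3 = (0.0)·(-4) + (-0.1)·(4) + (-1.5)·(-1) + 1.8 = 2.9
errors² = [3.61, 0.81, 0.64, 0.81]
MSE = 5.8700/4 = 1.4675

1.4675


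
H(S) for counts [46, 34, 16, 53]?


Probabilities: [46/149, 34/149, 16/149, 53/149] ≈ [0.3087, 0.2282, 0.1074, 0.3557]
H = -((46/149)·log₂(46/149) + (34/149)·log₂(34/149) + (16/149)·log₂(16/149) + (53/149)·log₂(53/149))
  = 1.886 bits

1.886 bits


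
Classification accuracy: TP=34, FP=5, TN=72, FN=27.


Accuracy = (TP+TN)/(TP+TN+FP+FN)
= (34+72)/(138)
= 106/138 = 76.81%

76.81%


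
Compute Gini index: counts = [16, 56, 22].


Probabilities: [16/94, 56/94, 22/94] ≈ [0.1702, 0.5957, 0.234]
Σpᵢ² = (256 + 3136 + 484)/94² = 3876/8836
Gini = 1 - Σpᵢ² = 1 - 3876/8836 = 0.5613

0.5613


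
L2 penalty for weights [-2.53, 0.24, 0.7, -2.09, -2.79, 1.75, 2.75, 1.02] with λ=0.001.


‖w‖₂² = (-2.53)² + (0.24)² + (0.7)² + (-2.09)² + (-2.79)² + (1.75)² + (2.75)² + (1.02)²
     = 6.4009 + 0.0576 + 0.49 + 4.3681 + 7.7841 + 3.0625 + 7.5625 + 1.0404
     = 30.7661
λ·‖w‖₂² = 0.001·30.7661 = 0.030766

0.030766


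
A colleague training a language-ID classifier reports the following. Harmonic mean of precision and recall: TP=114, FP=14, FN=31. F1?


Precision = 114/128 = 0.8906
Recall = 114/145 = 0.7862
F1 = 2·P·R/(P+R) = 2·TP/(2·TP+FP+FN) = 228/(228+14+31) = 228/273 = 0.8352

0.8352


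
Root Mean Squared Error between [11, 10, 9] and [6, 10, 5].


MSE = 41/3 = 13.6667
RMSE = √(41/3) = 3.6968

3.6968


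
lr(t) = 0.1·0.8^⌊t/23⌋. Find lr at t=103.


n_drops = ⌊103/23⌋ = 4
lr = 0.1·0.8^4 = 0.1·0.4096 = 0.04096

0.04096


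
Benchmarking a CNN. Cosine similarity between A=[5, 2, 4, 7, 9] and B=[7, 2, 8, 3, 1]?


A·B = 5·7 + 2·2 + 4·8 + 7·3 + 9·1 = 101
‖A‖ = √175 = 13.2288, ‖B‖ = √127 = 11.2694
cos = 101/(√175·√127) = 101/√22225 = 0.6775

0.6775


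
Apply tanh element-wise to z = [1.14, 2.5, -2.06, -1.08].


tanh(1.14) = 0.8144
tanh(2.5) = 0.9866
tanh(-2.06) = -0.968
tanh(-1.08) = -0.7932
result = [0.8144, 0.9866, -0.968, -0.7932]

[0.8144, 0.9866, -0.968, -0.7932]


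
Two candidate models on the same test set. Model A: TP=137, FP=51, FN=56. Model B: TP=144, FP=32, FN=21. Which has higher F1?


Model A: P=137/188=0.7287, R=137/193=0.7098, F1=2PR/(P+R)=2TP/(2TP+FP+FN)=274/381=0.7192
Model B: P=144/176=0.8182, R=144/165=0.8727, F1=2PR/(P+R)=2TP/(2TP+FP+FN)=288/341=0.8446
0.7192 < 0.8446 → Model B

Model B


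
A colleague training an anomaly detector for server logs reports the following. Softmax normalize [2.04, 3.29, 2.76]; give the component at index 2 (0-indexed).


Exponentials: e^2.04=7.6906, e^3.29=26.8429, e^2.76=15.7998
Sum = 50.3333
Softmax = [0.1528, 0.5333, 0.3139]
p[2] = 15.7998/50.3333 = 0.3139

0.3139


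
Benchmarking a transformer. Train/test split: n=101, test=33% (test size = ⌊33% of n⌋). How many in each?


Test = ⌊101·33/100⌋ = 33
Train = 101 - 33 = 68

Train: 68, Test: 33


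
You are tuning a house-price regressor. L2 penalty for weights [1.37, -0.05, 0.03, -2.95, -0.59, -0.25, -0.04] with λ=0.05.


‖w‖₂² = (1.37)² + (-0.05)² + (0.03)² + (-2.95)² + (-0.59)² + (-0.25)² + (-0.04)²
     = 1.8769 + 0.0025 + 0.0009 + 8.7025 + 0.3481 + 0.0625 + 0.0016
     = 10.995
λ·‖w‖₂² = 0.05·10.995 = 0.54975

0.54975


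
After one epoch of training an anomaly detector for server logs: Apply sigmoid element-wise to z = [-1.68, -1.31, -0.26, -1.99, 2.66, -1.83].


σ(-1.68) = 1/(1+e^1.68) = 0.1571
σ(-1.31) = 1/(1+e^1.31) = 0.2125
σ(-0.26) = 1/(1+e^0.26) = 0.4354
σ(-1.99) = 1/(1+e^1.99) = 0.1203
σ(2.66) = 1/(1+e^-2.66) = 0.9346
σ(-1.83) = 1/(1+e^1.83) = 0.1382
result = [0.1571, 0.2125, 0.4354, 0.1203, 0.9346, 0.1382]

[0.1571, 0.2125, 0.4354, 0.1203, 0.9346, 0.1382]
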